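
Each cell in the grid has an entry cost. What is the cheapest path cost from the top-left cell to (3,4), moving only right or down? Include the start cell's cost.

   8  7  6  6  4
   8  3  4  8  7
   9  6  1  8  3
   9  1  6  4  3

Take (0,0) (0,1) (1,1) (1,2) (2,2) (3,2) (3,3) (3,4) for a total of 8 + 7 + 3 + 4 + 1 + 6 + 4 + 3 = 36.

36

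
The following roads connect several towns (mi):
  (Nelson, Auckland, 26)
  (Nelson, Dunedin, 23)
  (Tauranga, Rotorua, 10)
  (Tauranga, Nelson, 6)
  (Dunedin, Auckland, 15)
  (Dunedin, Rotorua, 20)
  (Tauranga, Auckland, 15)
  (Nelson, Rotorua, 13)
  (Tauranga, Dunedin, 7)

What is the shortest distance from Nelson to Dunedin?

13

Comparing a few candidate routes:
Nelson→Dunedin: 23
Nelson→Rotorua→Tauranga→Dunedin: 13 + 10 + 7 = 30
Nelson→Rotorua→Dunedin: 13 + 20 = 33
Nelson→Tauranga→Dunedin: 6 + 7 = 13
The minimum is 13 mi.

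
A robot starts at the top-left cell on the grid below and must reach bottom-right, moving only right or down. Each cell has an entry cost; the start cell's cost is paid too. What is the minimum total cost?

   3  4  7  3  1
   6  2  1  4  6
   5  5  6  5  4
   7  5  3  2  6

One optimal route is [0,0]→[0,1]→[1,1]→[1,2]→[1,3]→[2,3]→[3,3]→[3,4].
Its cost is 3 + 4 + 2 + 1 + 4 + 5 + 2 + 6 = 27.

27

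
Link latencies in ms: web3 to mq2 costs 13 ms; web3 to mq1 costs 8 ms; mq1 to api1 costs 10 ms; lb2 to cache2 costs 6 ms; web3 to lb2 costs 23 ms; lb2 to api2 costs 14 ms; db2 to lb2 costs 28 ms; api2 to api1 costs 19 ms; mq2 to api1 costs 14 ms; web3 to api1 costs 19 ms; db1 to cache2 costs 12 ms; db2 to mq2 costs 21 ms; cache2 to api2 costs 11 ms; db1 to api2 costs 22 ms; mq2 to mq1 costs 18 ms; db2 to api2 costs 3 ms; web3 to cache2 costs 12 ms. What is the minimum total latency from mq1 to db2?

Comparing a few candidate routes:
mq1 -> web3 -> cache2 -> lb2 -> api2 -> db2: 8 + 12 + 6 + 14 + 3 = 43
mq1 -> web3 -> mq2 -> db2: 8 + 13 + 21 = 42
mq1 -> api1 -> api2 -> db2: 10 + 19 + 3 = 32
mq1 -> web3 -> cache2 -> api2 -> db2: 8 + 12 + 11 + 3 = 34
mq1 -> mq2 -> db2: 18 + 21 = 39
Best route has total 32 ms.

32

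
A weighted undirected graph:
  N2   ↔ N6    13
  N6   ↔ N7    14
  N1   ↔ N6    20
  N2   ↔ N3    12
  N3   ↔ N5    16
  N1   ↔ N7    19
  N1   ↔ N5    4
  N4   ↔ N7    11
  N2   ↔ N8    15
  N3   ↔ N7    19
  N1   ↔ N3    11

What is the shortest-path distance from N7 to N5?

23

Comparing a few candidate routes:
N7-N3-N5: 19 + 16 = 35
N7-N1-N5: 19 + 4 = 23
N7-N3-N1-N5: 19 + 11 + 4 = 34
The minimum is 23.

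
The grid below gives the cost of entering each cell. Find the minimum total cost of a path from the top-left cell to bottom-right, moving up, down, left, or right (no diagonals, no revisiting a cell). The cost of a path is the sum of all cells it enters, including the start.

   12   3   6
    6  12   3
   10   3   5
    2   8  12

Best path: r0c0 -> r0c1 -> r0c2 -> r1c2 -> r2c2 -> r3c2
Cost: 12 + 3 + 6 + 3 + 5 + 12 = 41

41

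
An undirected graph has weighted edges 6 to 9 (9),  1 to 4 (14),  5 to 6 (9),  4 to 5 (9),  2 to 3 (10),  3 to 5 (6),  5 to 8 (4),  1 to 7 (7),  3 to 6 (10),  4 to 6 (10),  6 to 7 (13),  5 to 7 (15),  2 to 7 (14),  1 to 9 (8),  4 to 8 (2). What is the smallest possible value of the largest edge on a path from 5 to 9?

Some routes from 5 to 9:
5 - 8 - 4 - 6 - 9: max(4, 2, 10, 9) = 10
5 - 3 - 6 - 9: max(6, 10, 9) = 10
5 - 6 - 9: max(9, 9) = 9
Smallest bottleneck: 9.

9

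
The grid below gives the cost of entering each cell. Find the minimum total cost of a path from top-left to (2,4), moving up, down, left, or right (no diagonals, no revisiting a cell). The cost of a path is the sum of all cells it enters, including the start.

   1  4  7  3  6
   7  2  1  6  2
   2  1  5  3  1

17

Cheapest: [0,0] -> [0,1] -> [1,1] -> [1,2] -> [1,3] -> [1,4] -> [2,4]
  1 + 4 + 2 + 1 + 6 + 2 + 1 = 17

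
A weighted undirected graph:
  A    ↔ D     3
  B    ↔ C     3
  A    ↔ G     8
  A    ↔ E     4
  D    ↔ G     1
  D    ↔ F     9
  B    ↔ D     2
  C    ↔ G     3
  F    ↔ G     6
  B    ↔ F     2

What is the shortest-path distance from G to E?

8

Some routes from G to E:
G - A - E: 8 + 4 = 12
G - D - A - E: 1 + 3 + 4 = 8
G - C - B - D - A - E: 3 + 3 + 2 + 3 + 4 = 15
The minimum is 8.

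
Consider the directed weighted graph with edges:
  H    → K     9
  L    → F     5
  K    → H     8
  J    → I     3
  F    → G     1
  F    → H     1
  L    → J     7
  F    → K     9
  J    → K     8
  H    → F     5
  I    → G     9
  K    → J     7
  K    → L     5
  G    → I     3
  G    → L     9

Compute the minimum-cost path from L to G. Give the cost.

6

Routes from L to G:
L - J - I - G: 7 + 3 + 9 = 19
L - F - G: 5 + 1 = 6
L - J - K - H - F - G: 7 + 8 + 8 + 5 + 1 = 29
L - F - K - J - I - G: 5 + 9 + 7 + 3 + 9 = 33
L - F - H - K - J - I - G: 5 + 1 + 9 + 7 + 3 + 9 = 34
The minimum is 6.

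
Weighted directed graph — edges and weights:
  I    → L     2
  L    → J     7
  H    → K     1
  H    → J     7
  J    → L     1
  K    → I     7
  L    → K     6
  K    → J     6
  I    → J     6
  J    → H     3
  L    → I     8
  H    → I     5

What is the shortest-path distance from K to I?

Routes from K to I:
K → J → L → I: 6 + 1 + 8 = 15
K → J → H → I: 6 + 3 + 5 = 14
K → I: 7
Best route has total 7.

7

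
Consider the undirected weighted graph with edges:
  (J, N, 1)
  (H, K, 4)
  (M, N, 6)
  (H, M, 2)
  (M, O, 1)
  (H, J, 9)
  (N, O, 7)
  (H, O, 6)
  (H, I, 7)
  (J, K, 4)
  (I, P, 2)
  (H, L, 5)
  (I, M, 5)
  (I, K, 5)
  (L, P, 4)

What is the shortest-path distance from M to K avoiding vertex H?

Routes from M to K avoiding H:
M→N→J→K: 6 + 1 + 4 = 11
M→I→K: 5 + 5 = 10
M→O→N→J→K: 1 + 7 + 1 + 4 = 13
Best route has total 10.

10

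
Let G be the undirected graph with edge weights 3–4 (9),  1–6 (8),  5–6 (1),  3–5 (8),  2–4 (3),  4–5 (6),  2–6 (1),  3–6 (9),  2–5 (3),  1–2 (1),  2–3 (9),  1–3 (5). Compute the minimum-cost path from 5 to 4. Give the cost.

5

A few of the 5→4 routes:
5-6-1-2-4: 1 + 8 + 1 + 3 = 13
5-6-2-1-3-4: 1 + 1 + 1 + 5 + 9 = 17
5-4: 6
5-6-2-4: 1 + 1 + 3 = 5
5-2-4: 3 + 3 = 6
Best route has total 5.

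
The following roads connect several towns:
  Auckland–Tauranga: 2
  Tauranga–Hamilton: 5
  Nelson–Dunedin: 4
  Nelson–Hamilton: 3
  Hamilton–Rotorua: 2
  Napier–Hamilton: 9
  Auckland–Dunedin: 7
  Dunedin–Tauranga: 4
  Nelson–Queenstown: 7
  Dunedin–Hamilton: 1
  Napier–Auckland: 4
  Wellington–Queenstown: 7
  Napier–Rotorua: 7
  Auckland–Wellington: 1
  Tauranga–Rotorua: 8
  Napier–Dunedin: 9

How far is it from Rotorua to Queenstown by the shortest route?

12

A few of the Rotorua→Queenstown routes:
Rotorua -> Hamilton -> Dunedin -> Nelson -> Queenstown: 2 + 1 + 4 + 7 = 14
Rotorua -> Hamilton -> Dunedin -> Tauranga -> Auckland -> Wellington -> Queenstown: 2 + 1 + 4 + 2 + 1 + 7 = 17
Rotorua -> Hamilton -> Tauranga -> Auckland -> Wellington -> Queenstown: 2 + 5 + 2 + 1 + 7 = 17
Rotorua -> Hamilton -> Nelson -> Queenstown: 2 + 3 + 7 = 12
Rotorua -> Hamilton -> Dunedin -> Auckland -> Wellington -> Queenstown: 2 + 1 + 7 + 1 + 7 = 18
Best route has total 12.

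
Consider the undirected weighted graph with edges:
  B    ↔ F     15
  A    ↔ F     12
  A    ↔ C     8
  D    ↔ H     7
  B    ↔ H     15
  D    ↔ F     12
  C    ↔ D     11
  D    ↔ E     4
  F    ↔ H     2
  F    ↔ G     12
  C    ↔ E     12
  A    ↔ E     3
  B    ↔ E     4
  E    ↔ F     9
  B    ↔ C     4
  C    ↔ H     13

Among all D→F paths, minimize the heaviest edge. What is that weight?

A few of the D→F routes:
D -> E -> B -> C -> A -> F: max(4, 4, 4, 8, 12) = 12
D -> C -> A -> E -> F: max(11, 8, 3, 9) = 11
D -> C -> B -> E -> F: max(11, 4, 4, 9) = 11
D -> E -> A -> F: max(4, 3, 12) = 12
D -> E -> F: max(4, 9) = 9
D -> H -> F: max(7, 2) = 7
Best route has worst link 7.

7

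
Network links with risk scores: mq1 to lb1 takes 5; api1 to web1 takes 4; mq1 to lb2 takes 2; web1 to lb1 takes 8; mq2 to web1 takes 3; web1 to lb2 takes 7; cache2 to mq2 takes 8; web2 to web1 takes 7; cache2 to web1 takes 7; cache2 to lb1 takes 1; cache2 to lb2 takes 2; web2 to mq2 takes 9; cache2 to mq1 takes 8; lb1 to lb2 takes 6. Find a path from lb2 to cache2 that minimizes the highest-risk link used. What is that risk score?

2

Checking several routes:
lb2 -> cache2: max(2) = 2
lb2 -> lb1 -> cache2: max(6, 1) = 6
lb2 -> mq1 -> lb1 -> cache2: max(2, 5, 1) = 5
The minimum achievable maximum is 2.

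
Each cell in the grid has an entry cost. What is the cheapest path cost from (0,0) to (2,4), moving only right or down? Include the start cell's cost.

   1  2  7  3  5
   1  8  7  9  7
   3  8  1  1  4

Take (0,0)→(1,0)→(2,0)→(2,1)→(2,2)→(2,3)→(2,4) for a total of 1 + 1 + 3 + 8 + 1 + 1 + 4 = 19.
(Top row then right column would cost 29.)

19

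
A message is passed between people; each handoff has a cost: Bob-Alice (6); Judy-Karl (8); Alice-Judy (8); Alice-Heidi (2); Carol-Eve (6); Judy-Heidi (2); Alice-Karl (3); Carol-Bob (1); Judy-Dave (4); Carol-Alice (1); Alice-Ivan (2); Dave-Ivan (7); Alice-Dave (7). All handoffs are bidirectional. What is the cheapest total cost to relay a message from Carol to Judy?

5

Comparing a few candidate routes:
Carol -> Alice -> Judy: 1 + 8 = 9
Carol -> Alice -> Heidi -> Judy: 1 + 2 + 2 = 5
Carol -> Bob -> Alice -> Heidi -> Judy: 1 + 6 + 2 + 2 = 11
Best route has total 5.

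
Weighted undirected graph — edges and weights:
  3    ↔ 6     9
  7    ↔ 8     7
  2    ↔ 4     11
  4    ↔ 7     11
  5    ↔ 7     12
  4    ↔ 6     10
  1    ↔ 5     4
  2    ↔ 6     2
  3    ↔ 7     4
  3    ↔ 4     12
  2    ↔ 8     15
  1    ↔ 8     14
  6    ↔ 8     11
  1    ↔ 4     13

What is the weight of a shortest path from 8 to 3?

Checking several routes:
8 - 7 - 3: 7 + 4 = 11
8 - 2 - 6 - 3: 15 + 2 + 9 = 26
8 - 6 - 3: 11 + 9 = 20
8 - 7 - 4 - 3: 7 + 11 + 12 = 30
Shortest: 11.

11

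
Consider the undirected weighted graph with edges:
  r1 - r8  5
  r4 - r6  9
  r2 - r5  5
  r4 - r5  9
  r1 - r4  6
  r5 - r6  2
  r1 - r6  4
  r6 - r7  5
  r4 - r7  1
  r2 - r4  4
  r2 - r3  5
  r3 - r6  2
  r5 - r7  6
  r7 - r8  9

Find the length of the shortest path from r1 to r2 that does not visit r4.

11

Some routes from r1 to r2 avoiding r4:
r1 - r6 - r7 - r5 - r2: 4 + 5 + 6 + 5 = 20
r1 - r6 - r3 - r2: 4 + 2 + 5 = 11
r1 - r6 - r5 - r2: 4 + 2 + 5 = 11
r1 - r8 - r7 - r5 - r2: 5 + 9 + 6 + 5 = 25
The minimum is 11.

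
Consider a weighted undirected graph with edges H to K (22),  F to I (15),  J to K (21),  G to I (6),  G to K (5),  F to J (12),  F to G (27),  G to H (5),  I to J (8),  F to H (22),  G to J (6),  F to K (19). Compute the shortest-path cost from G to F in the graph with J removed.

21

Comparing a few candidate routes:
G → K → F: 5 + 19 = 24
G → F: 27
G → I → F: 6 + 15 = 21
The minimum is 21.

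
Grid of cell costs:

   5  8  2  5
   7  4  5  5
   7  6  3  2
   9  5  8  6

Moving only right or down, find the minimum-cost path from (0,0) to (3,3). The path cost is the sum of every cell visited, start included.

Cheapest: [0,0] → [0,1] → [0,2] → [1,2] → [2,2] → [2,3] → [3,3]
  5 + 8 + 2 + 5 + 3 + 2 + 6 = 31
For comparison, the top-then-right route costs 33.

31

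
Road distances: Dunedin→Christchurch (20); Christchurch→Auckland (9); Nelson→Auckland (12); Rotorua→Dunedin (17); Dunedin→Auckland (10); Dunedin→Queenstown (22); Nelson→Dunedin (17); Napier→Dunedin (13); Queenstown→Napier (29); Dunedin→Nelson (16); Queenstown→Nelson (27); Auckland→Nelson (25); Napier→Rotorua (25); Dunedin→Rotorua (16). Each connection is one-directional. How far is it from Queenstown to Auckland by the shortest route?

39

Comparing a few candidate routes:
Queenstown-Nelson-Dunedin-Auckland: 27 + 17 + 10 = 54
Queenstown-Napier-Dunedin-Auckland: 29 + 13 + 10 = 52
Queenstown-Nelson-Auckland: 27 + 12 = 39
Shortest: 39.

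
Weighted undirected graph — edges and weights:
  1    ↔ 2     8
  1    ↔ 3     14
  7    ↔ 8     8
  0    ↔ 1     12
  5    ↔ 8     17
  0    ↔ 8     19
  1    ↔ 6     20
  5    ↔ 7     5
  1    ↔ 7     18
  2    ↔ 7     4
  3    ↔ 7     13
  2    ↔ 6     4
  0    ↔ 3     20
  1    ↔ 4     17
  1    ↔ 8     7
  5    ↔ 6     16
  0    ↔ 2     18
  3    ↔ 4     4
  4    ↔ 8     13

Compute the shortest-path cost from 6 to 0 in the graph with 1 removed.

Comparing a few candidate routes:
6 - 2 - 0: 4 + 18 = 22
6 - 5 - 7 - 2 - 0: 16 + 5 + 4 + 18 = 43
6 - 2 - 7 - 8 - 0: 4 + 4 + 8 + 19 = 35
6 - 2 - 7 - 3 - 0: 4 + 4 + 13 + 20 = 41
Shortest: 22.

22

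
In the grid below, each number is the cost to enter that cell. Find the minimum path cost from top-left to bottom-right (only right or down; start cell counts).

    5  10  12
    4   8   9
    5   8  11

Path (0,0) (1,0) (2,0) (2,1) (2,2): 5 + 4 + 5 + 8 + 11 = 33.

33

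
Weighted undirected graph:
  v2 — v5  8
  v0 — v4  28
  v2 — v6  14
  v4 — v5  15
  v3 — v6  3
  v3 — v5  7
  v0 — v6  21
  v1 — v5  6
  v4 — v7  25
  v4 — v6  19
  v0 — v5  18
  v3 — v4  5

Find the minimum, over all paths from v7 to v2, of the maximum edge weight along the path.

25

Comparing a few candidate routes:
v7 → v4 → v3 → v5 → v2: max(25, 5, 7, 8) = 25
v7 → v4 → v3 → v5 → v0 → v6 → v2: max(25, 5, 7, 18, 21, 14) = 25
v7 → v4 → v6 → v0 → v5 → v2: max(25, 19, 21, 18, 8) = 25
v7 → v4 → v3 → v6 → v0 → v5 → v2: max(25, 5, 3, 21, 18, 8) = 25
v7 → v4 → v3 → v6 → v2: max(25, 5, 3, 14) = 25
Best route has worst link 25.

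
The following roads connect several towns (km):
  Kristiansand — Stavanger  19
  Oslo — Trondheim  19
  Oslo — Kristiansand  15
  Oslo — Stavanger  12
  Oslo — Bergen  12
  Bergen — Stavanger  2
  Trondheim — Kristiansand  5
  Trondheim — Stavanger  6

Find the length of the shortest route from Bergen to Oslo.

A few of the Bergen→Oslo routes:
Bergen-Stavanger-Trondheim-Kristiansand-Oslo: 2 + 6 + 5 + 15 = 28
Bergen-Oslo: 12
Bergen-Stavanger-Oslo: 2 + 12 = 14
Bergen-Stavanger-Trondheim-Oslo: 2 + 6 + 19 = 27
Bergen-Stavanger-Kristiansand-Oslo: 2 + 19 + 15 = 36
Best route has total 12 km.

12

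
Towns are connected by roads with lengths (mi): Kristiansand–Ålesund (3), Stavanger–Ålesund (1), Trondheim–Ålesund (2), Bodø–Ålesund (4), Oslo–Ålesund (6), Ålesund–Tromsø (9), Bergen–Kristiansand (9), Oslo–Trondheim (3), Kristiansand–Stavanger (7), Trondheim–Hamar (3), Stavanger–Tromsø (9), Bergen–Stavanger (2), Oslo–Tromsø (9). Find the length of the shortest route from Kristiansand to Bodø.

7

A few of the Kristiansand→Bodø routes:
Kristiansand -> Bergen -> Stavanger -> Ålesund -> Bodø: 9 + 2 + 1 + 4 = 16
Kristiansand -> Ålesund -> Bodø: 3 + 4 = 7
Kristiansand -> Stavanger -> Ålesund -> Bodø: 7 + 1 + 4 = 12
The minimum is 7 mi.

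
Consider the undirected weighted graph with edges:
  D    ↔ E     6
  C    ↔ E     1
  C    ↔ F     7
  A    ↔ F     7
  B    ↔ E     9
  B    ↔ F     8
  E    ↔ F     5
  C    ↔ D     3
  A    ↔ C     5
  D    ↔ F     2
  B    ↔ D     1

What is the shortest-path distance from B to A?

A few of the B→A routes:
B→D→F→C→A: 1 + 2 + 7 + 5 = 15
B→D→C→A: 1 + 3 + 5 = 9
B→D→F→E→C→A: 1 + 2 + 5 + 1 + 5 = 14
B→D→F→A: 1 + 2 + 7 = 10
B→E→C→A: 9 + 1 + 5 = 15
B→D→E→C→A: 1 + 6 + 1 + 5 = 13
Best route has total 9.

9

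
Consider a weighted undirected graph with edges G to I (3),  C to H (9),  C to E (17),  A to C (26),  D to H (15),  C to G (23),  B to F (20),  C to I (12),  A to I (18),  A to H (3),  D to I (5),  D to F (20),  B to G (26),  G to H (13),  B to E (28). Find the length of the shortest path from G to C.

Comparing a few candidate routes:
G - H - C: 13 + 9 = 22
G - I - D - H - C: 3 + 5 + 15 + 9 = 32
G - C: 23
G - I - A - H - C: 3 + 18 + 3 + 9 = 33
G - I - C: 3 + 12 = 15
Shortest: 15.

15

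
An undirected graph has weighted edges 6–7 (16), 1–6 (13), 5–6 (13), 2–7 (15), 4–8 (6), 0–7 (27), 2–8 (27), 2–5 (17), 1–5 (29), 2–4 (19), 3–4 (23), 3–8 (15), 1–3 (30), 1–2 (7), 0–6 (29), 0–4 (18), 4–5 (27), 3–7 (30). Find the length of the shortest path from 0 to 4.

18

Checking several routes:
0 - 6 - 5 - 4: 29 + 13 + 27 = 69
0 - 6 - 1 - 2 - 4: 29 + 13 + 7 + 19 = 68
0 - 7 - 2 - 8 - 4: 27 + 15 + 27 + 6 = 75
0 - 6 - 5 - 2 - 4: 29 + 13 + 17 + 19 = 78
0 - 7 - 2 - 4: 27 + 15 + 19 = 61
0 - 4: 18
The minimum is 18.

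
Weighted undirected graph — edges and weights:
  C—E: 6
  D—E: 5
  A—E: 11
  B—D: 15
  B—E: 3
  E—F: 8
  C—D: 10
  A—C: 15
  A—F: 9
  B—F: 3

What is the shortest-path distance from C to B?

9

Checking several routes:
C→D→E→B: 10 + 5 + 3 = 18
C→E→B: 6 + 3 = 9
C→E→F→B: 6 + 8 + 3 = 17
Best route has total 9.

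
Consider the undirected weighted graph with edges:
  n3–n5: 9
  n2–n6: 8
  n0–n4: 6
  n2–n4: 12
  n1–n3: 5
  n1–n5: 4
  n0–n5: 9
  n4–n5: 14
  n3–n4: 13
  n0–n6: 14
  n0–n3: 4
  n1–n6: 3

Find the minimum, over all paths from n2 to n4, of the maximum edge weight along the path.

8

A few of the n2→n4 routes:
n2 - n6 - n1 - n3 - n4: max(8, 3, 5, 13) = 13
n2 - n4: max(12) = 12
n2 - n6 - n1 - n5 - n3 - n0 - n4: max(8, 3, 4, 9, 4, 6) = 9
n2 - n6 - n1 - n3 - n5 - n0 - n4: max(8, 3, 5, 9, 9, 6) = 9
n2 - n6 - n1 - n5 - n0 - n4: max(8, 3, 4, 9, 6) = 9
n2 - n6 - n1 - n3 - n0 - n4: max(8, 3, 5, 4, 6) = 8
Smallest bottleneck: 8.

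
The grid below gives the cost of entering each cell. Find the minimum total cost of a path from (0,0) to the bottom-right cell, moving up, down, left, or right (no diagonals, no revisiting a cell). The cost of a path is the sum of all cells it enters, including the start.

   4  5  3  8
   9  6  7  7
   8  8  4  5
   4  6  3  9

One optimal route is [0,0] -> [0,1] -> [0,2] -> [1,2] -> [2,2] -> [3,2] -> [3,3].
Its cost is 4 + 5 + 3 + 7 + 4 + 3 + 9 = 35.

35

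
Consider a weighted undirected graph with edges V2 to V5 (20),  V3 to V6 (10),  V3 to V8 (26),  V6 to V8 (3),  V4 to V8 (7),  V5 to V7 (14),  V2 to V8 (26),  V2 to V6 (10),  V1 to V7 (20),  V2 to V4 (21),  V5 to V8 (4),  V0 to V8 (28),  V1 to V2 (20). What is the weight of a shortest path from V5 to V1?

Candidate routes:
V5 -> V8 -> V2 -> V1: 4 + 26 + 20 = 50
V5 -> V2 -> V1: 20 + 20 = 40
V5 -> V8 -> V3 -> V6 -> V2 -> V1: 4 + 26 + 10 + 10 + 20 = 70
V5 -> V8 -> V6 -> V2 -> V1: 4 + 3 + 10 + 20 = 37
V5 -> V7 -> V1: 14 + 20 = 34
V5 -> V8 -> V4 -> V2 -> V1: 4 + 7 + 21 + 20 = 52
Best route has total 34.

34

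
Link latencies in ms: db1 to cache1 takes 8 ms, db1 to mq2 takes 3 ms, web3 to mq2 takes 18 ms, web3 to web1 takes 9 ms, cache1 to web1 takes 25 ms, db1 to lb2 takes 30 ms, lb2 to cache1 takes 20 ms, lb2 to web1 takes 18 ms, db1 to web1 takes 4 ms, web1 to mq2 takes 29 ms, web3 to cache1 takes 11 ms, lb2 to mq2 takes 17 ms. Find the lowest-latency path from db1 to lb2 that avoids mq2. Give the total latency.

A few of the db1→lb2 routes:
db1→lb2: 30
db1→web1→web3→cache1→lb2: 4 + 9 + 11 + 20 = 44
db1→cache1→lb2: 8 + 20 = 28
db1→web1→lb2: 4 + 18 = 22
db1→cache1→web3→web1→lb2: 8 + 11 + 9 + 18 = 46
Best route has total 22 ms.

22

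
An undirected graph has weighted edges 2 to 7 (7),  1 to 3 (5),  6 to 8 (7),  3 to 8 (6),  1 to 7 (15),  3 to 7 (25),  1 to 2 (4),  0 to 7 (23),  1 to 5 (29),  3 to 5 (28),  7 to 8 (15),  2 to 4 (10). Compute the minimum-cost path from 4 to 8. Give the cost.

25

Comparing a few candidate routes:
4 -> 2 -> 1 -> 7 -> 8: 10 + 4 + 15 + 15 = 44
4 -> 2 -> 7 -> 1 -> 3 -> 8: 10 + 7 + 15 + 5 + 6 = 43
4 -> 2 -> 7 -> 8: 10 + 7 + 15 = 32
4 -> 2 -> 7 -> 3 -> 8: 10 + 7 + 25 + 6 = 48
4 -> 2 -> 1 -> 3 -> 8: 10 + 4 + 5 + 6 = 25
4 -> 2 -> 1 -> 3 -> 7 -> 8: 10 + 4 + 5 + 25 + 15 = 59
Shortest: 25.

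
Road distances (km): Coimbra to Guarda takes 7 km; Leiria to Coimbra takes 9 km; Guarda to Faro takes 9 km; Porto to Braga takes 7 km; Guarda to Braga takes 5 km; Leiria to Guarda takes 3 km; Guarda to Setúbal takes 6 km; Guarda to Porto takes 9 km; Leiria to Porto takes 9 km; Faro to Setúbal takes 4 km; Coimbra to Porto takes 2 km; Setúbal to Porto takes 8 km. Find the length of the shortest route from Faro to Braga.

14

Checking several routes:
Faro → Guarda → Porto → Braga: 9 + 9 + 7 = 25
Faro → Setúbal → Porto → Braga: 4 + 8 + 7 = 19
Faro → Guarda → Braga: 9 + 5 = 14
Faro → Guarda → Coimbra → Porto → Braga: 9 + 7 + 2 + 7 = 25
Faro → Setúbal → Guarda → Braga: 4 + 6 + 5 = 15
The minimum is 14 km.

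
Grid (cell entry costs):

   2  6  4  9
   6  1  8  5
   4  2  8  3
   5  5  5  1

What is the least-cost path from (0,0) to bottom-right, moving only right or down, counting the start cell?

22

Best path: [0,0] → [0,1] → [1,1] → [2,1] → [3,1] → [3,2] → [3,3]
Cost: 2 + 6 + 1 + 2 + 5 + 5 + 1 = 22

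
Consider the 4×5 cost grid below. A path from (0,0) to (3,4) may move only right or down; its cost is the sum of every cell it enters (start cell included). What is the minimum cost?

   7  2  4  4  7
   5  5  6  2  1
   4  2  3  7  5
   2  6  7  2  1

26

Path [0,0] -> [0,1] -> [0,2] -> [0,3] -> [1,3] -> [1,4] -> [2,4] -> [3,4]: 7 + 2 + 4 + 4 + 2 + 1 + 5 + 1 = 26.
(Top row then right column would cost 31.)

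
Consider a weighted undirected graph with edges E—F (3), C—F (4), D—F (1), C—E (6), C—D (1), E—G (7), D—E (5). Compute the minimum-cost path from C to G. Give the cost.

12

Routes from C to G:
C→F→E→G: 4 + 3 + 7 = 14
C→D→F→E→G: 1 + 1 + 3 + 7 = 12
C→D→E→G: 1 + 5 + 7 = 13
C→F→D→E→G: 4 + 1 + 5 + 7 = 17
C→E→G: 6 + 7 = 13
Shortest: 12.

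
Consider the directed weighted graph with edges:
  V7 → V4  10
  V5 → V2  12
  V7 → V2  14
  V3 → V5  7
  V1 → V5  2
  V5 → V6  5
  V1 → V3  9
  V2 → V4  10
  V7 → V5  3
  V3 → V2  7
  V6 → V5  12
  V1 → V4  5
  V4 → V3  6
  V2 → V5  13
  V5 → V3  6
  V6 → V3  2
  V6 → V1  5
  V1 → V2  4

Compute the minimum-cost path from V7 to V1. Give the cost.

Routes from V7 to V1:
V7 - V4 - V3 - V2 - V5 - V6 - V1: 10 + 6 + 7 + 13 + 5 + 5 = 46
V7 - V2 - V5 - V6 - V1: 14 + 13 + 5 + 5 = 37
V7 - V2 - V4 - V3 - V5 - V6 - V1: 14 + 10 + 6 + 7 + 5 + 5 = 47
V7 - V4 - V3 - V5 - V6 - V1: 10 + 6 + 7 + 5 + 5 = 33
V7 - V5 - V6 - V1: 3 + 5 + 5 = 13
Shortest: 13.

13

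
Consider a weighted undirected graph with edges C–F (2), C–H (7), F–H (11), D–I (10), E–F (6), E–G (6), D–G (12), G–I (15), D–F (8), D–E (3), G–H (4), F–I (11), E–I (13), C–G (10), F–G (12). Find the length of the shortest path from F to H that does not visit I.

9

Some routes from F to H avoiding I:
F - H: 11
F - C - H: 2 + 7 = 9
F - G - H: 12 + 4 = 16
F - E - G - H: 6 + 6 + 4 = 16
F - C - G - H: 2 + 10 + 4 = 16
F - D - E - G - H: 8 + 3 + 6 + 4 = 21
Best route has total 9.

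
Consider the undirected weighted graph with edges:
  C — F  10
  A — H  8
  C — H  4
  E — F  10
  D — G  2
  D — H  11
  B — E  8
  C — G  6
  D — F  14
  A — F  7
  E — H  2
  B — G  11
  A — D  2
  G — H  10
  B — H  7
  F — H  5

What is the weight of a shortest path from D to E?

12

Some routes from D to E:
D→H→E: 11 + 2 = 13
D→A→H→E: 2 + 8 + 2 = 12
D→G→C→H→E: 2 + 6 + 4 + 2 = 14
D→G→H→E: 2 + 10 + 2 = 14
Best route has total 12.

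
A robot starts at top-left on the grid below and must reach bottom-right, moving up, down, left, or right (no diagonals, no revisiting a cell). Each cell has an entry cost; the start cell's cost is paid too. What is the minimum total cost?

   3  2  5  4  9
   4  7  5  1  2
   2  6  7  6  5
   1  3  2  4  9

One optimal route is (0,0) (1,0) (2,0) (3,0) (3,1) (3,2) (3,3) (3,4).
Its cost is 3 + 4 + 2 + 1 + 3 + 2 + 4 + 9 = 28.

28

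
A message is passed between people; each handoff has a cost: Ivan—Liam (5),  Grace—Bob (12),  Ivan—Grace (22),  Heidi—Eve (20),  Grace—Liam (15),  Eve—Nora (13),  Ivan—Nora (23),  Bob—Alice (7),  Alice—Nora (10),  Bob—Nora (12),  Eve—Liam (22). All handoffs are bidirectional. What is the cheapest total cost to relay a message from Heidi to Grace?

57

Checking several routes:
Heidi - Eve - Liam - Grace: 20 + 22 + 15 = 57
Heidi - Eve - Nora - Bob - Grace: 20 + 13 + 12 + 12 = 57
Heidi - Eve - Nora - Alice - Bob - Grace: 20 + 13 + 10 + 7 + 12 = 62
Best route has total 57.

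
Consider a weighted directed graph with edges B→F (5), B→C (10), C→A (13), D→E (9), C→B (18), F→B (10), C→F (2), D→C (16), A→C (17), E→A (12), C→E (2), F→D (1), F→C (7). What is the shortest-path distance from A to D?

20

Candidate routes:
A-C-F-D: 17 + 2 + 1 = 20
A-C-B-F-D: 17 + 18 + 5 + 1 = 41
Shortest: 20.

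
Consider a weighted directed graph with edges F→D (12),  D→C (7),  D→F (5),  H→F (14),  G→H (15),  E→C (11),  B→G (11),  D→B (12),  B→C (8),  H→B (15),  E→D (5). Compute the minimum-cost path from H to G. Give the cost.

26

Candidate routes:
H - B - G: 15 + 11 = 26
H - F - D - B - G: 14 + 12 + 12 + 11 = 49
Shortest: 26.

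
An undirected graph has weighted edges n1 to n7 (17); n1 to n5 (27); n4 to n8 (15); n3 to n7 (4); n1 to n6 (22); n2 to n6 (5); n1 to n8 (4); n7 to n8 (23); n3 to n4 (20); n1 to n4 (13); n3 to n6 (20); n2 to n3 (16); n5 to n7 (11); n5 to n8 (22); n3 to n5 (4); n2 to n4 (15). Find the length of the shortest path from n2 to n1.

27

Comparing a few candidate routes:
n2 → n4 → n8 → n1: 15 + 15 + 4 = 34
n2 → n6 → n1: 5 + 22 = 27
n2 → n3 → n7 → n1: 16 + 4 + 17 = 37
n2 → n4 → n1: 15 + 13 = 28
The minimum is 27.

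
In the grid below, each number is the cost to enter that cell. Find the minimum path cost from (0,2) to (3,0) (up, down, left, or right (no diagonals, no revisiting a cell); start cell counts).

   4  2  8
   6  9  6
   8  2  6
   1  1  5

Cheapest: r0c2 r0c1 r1c1 r2c1 r3c1 r3c0
  8 + 2 + 9 + 2 + 1 + 1 = 23

23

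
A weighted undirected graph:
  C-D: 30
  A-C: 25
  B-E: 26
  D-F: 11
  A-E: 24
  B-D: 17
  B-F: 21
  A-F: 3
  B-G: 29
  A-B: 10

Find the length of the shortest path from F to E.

Checking several routes:
F -> B -> E: 21 + 26 = 47
F -> A -> B -> E: 3 + 10 + 26 = 39
F -> A -> E: 3 + 24 = 27
F -> D -> B -> E: 11 + 17 + 26 = 54
The minimum is 27.

27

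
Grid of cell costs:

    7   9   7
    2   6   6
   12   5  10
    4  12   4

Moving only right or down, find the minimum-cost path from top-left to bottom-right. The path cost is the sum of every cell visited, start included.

One optimal route is [0,0]→[1,0]→[1,1]→[2,1]→[2,2]→[3,2].
Its cost is 7 + 2 + 6 + 5 + 10 + 4 = 34.
(Top row then right column would cost 43.)

34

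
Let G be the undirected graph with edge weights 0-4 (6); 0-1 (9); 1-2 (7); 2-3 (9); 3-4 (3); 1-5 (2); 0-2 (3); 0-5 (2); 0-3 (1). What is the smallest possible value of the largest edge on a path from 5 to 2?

A few of the 5→2 routes:
5 → 1 → 2: max(2, 7) = 7
5 → 0 → 2: max(2, 3) = 3
5 → 1 → 0 → 2: max(2, 9, 3) = 9
The minimum achievable maximum is 3.

3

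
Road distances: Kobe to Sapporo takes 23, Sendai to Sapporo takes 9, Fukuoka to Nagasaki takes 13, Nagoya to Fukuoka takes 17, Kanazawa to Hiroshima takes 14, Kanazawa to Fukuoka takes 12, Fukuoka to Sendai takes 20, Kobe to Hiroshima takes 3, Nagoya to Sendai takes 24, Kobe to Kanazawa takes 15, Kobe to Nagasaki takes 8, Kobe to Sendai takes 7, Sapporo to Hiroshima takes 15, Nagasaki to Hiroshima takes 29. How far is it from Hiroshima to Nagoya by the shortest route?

34

Some routes from Hiroshima to Nagoya:
Hiroshima-Kanazawa-Fukuoka-Nagoya: 14 + 12 + 17 = 43
Hiroshima-Kobe-Nagasaki-Fukuoka-Nagoya: 3 + 8 + 13 + 17 = 41
Hiroshima-Kobe-Sendai-Nagoya: 3 + 7 + 24 = 34
Shortest: 34.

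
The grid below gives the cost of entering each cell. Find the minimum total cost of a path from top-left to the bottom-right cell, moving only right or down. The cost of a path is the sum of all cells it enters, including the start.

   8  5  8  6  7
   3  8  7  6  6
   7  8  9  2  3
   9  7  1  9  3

40

Best path: r0c0 r1c0 r1c1 r1c2 r1c3 r2c3 r2c4 r3c4
Cost: 8 + 3 + 8 + 7 + 6 + 2 + 3 + 3 = 40
(Top row then right column would cost 46.)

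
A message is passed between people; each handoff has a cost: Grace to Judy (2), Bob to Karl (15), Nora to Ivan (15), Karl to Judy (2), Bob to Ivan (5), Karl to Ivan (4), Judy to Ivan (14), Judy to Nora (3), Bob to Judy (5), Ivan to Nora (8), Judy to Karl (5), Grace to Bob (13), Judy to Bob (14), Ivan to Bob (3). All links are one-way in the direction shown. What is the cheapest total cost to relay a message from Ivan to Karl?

13

Routes from Ivan to Karl:
Ivan→Bob→Karl: 3 + 15 = 18
Ivan→Bob→Judy→Karl: 3 + 5 + 5 = 13
Shortest: 13.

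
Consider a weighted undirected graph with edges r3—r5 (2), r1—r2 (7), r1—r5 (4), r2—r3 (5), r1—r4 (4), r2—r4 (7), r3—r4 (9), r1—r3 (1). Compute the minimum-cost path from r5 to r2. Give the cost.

7

Some routes from r5 to r2:
r5→r3→r1→r4→r2: 2 + 1 + 4 + 7 = 14
r5→r1→r3→r2: 4 + 1 + 5 = 10
r5→r1→r2: 4 + 7 = 11
r5→r3→r1→r2: 2 + 1 + 7 = 10
r5→r3→r2: 2 + 5 = 7
The minimum is 7.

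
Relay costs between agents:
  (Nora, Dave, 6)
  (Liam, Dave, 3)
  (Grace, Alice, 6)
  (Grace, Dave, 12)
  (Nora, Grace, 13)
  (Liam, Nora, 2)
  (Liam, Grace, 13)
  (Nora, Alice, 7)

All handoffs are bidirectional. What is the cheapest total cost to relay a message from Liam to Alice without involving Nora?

19

Paths from Liam to Alice avoiding Nora:
Liam -> Dave -> Grace -> Alice: 3 + 12 + 6 = 21
Liam -> Grace -> Alice: 13 + 6 = 19
Shortest: 19.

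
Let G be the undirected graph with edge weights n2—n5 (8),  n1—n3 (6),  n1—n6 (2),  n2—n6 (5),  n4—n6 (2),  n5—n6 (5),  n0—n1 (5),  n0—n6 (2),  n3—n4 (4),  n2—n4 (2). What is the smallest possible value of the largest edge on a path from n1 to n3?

4

Checking several routes:
n1 -> n6 -> n5 -> n2 -> n4 -> n3: max(2, 5, 8, 2, 4) = 8
n1 -> n0 -> n6 -> n2 -> n4 -> n3: max(5, 2, 5, 2, 4) = 5
n1 -> n6 -> n4 -> n3: max(2, 2, 4) = 4
n1 -> n3: max(6) = 6
n1 -> n6 -> n2 -> n4 -> n3: max(2, 5, 2, 4) = 5
n1 -> n0 -> n6 -> n4 -> n3: max(5, 2, 2, 4) = 5
Best route has worst link 4.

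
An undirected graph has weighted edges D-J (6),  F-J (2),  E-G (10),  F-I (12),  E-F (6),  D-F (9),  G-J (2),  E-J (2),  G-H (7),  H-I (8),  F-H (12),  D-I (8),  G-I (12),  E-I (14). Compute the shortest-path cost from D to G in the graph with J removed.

20

Checking several routes:
D -> F -> H -> G: 9 + 12 + 7 = 28
D -> I -> H -> G: 8 + 8 + 7 = 23
D -> I -> G: 8 + 12 = 20
D -> F -> E -> G: 9 + 6 + 10 = 25
D -> I -> E -> G: 8 + 14 + 10 = 32
The minimum is 20.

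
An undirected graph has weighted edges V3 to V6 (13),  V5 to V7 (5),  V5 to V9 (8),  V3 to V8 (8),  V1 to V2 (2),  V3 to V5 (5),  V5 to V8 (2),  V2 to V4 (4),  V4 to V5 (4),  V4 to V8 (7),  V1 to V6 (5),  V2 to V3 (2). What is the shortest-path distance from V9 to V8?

A few of the V9→V8 routes:
V9 - V5 - V8: 8 + 2 = 10
V9 - V5 - V3 - V8: 8 + 5 + 8 = 21
V9 - V5 - V4 - V2 - V3 - V8: 8 + 4 + 4 + 2 + 8 = 26
V9 - V5 - V3 - V2 - V4 - V8: 8 + 5 + 2 + 4 + 7 = 26
V9 - V5 - V4 - V8: 8 + 4 + 7 = 19
Shortest: 10.

10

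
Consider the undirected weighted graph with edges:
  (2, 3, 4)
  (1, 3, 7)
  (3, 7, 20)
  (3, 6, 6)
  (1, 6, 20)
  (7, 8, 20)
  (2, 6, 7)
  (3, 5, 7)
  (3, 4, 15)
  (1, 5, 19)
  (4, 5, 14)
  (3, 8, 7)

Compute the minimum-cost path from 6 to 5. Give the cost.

13

Some routes from 6 to 5:
6→1→3→5: 20 + 7 + 7 = 34
6→2→3→5: 7 + 4 + 7 = 18
6→3→1→5: 6 + 7 + 19 = 32
6→3→5: 6 + 7 = 13
Best route has total 13.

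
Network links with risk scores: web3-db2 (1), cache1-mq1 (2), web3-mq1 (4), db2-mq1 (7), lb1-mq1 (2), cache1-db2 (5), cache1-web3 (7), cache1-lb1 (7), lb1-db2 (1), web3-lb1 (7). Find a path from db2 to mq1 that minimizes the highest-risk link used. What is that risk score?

Some routes from db2 to mq1:
db2 → web3 → mq1: max(1, 4) = 4
db2 → mq1: max(7) = 7
db2 → lb1 → mq1: max(1, 2) = 2
db2 → cache1 → mq1: max(5, 2) = 5
Smallest bottleneck: 2.

2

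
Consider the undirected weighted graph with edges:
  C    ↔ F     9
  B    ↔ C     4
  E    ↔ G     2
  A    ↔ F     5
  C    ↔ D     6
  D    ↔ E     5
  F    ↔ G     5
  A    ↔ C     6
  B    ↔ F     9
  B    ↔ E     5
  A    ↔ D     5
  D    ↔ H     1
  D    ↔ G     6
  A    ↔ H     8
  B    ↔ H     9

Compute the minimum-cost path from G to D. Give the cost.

6

Some routes from G to D:
G -> F -> A -> D: 5 + 5 + 5 = 15
G -> D: 6
G -> E -> D: 2 + 5 = 7
The minimum is 6.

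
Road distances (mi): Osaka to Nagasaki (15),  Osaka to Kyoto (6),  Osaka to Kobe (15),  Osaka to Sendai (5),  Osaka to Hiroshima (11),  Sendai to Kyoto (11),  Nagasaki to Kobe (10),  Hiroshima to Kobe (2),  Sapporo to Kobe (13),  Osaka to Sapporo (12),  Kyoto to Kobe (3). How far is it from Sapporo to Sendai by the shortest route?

Checking several routes:
Sapporo-Osaka-Kyoto-Sendai: 12 + 6 + 11 = 29
Sapporo-Kobe-Kyoto-Sendai: 13 + 3 + 11 = 27
Sapporo-Kobe-Hiroshima-Osaka-Sendai: 13 + 2 + 11 + 5 = 31
Sapporo-Osaka-Sendai: 12 + 5 = 17
Sapporo-Kobe-Kyoto-Osaka-Sendai: 13 + 3 + 6 + 5 = 27
Best route has total 17 mi.

17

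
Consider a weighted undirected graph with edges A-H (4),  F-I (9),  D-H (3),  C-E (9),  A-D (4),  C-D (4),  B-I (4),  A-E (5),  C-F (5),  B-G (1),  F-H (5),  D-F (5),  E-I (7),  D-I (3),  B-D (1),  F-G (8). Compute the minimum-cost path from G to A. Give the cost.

Comparing a few candidate routes:
G → B → D → F → H → A: 1 + 1 + 5 + 5 + 4 = 16
G → B → D → H → A: 1 + 1 + 3 + 4 = 9
G → B → I → D → A: 1 + 4 + 3 + 4 = 12
G → B → D → A: 1 + 1 + 4 = 6
G → B → I → D → H → A: 1 + 4 + 3 + 3 + 4 = 15
Shortest: 6.

6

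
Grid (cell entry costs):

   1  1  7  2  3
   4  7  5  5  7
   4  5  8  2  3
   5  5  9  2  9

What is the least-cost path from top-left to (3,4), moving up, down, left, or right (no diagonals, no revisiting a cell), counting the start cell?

29

Cheapest: [0,0] → [0,1] → [0,2] → [0,3] → [1,3] → [2,3] → [3,3] → [3,4]
  1 + 1 + 7 + 2 + 5 + 2 + 2 + 9 = 29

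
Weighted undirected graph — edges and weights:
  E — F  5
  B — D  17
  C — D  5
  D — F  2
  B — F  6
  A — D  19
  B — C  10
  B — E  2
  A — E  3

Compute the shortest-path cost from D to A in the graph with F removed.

19

Paths from D to A avoiding F:
D-B-E-A: 17 + 2 + 3 = 22
D-C-B-E-A: 5 + 10 + 2 + 3 = 20
D-A: 19
The minimum is 19.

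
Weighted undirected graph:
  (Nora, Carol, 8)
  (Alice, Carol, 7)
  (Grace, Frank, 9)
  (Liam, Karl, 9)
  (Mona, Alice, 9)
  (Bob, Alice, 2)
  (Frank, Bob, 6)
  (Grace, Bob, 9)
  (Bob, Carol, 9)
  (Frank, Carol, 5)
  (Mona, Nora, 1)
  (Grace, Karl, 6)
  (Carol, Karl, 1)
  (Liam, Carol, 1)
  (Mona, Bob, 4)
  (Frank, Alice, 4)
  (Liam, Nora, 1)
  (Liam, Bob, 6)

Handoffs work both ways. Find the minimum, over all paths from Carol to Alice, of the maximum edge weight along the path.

4

Checking several routes:
Carol → Liam → Bob → Alice: max(1, 6, 2) = 6
Carol → Frank → Alice: max(5, 4) = 5
Carol → Liam → Nora → Mona → Bob → Frank → Alice: max(1, 1, 1, 4, 6, 4) = 6
Carol → Liam → Bob → Frank → Alice: max(1, 6, 6, 4) = 6
Carol → Liam → Nora → Mona → Bob → Alice: max(1, 1, 1, 4, 2) = 4
Carol → Frank → Bob → Alice: max(5, 6, 2) = 6
Smallest bottleneck: 4.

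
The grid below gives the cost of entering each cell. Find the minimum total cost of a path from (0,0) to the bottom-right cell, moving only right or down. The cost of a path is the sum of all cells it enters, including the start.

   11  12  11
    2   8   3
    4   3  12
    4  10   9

39

One optimal route is [0,0]→[1,0]→[2,0]→[2,1]→[3,1]→[3,2].
Its cost is 11 + 2 + 4 + 3 + 10 + 9 = 39.
(Top row then right column would cost 58.)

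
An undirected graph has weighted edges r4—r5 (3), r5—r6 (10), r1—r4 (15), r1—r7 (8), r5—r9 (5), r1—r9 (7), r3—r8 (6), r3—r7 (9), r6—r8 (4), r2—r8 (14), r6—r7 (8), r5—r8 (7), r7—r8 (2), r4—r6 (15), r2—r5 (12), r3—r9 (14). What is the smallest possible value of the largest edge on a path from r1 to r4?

Some routes from r1 to r4:
r1-r9-r5-r4: max(7, 5, 3) = 7
r1-r7-r6-r8-r5-r4: max(8, 8, 4, 7, 3) = 8
r1-r7-r3-r8-r5-r4: max(8, 9, 6, 7, 3) = 9
r1-r7-r3-r8-r6-r5-r4: max(8, 9, 6, 4, 10, 3) = 10
r1-r7-r8-r5-r4: max(8, 2, 7, 3) = 8
r1-r7-r8-r6-r5-r4: max(8, 2, 4, 10, 3) = 10
Best route has worst link 7.

7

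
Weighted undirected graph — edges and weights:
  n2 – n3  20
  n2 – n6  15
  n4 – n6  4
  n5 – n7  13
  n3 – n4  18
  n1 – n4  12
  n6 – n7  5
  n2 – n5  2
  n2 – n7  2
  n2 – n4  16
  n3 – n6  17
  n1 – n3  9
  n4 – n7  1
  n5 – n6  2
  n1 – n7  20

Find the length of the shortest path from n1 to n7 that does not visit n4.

20

Some routes from n1 to n7 avoiding n4:
n1 - n3 - n6 - n5 - n2 - n7: 9 + 17 + 2 + 2 + 2 = 32
n1 - n3 - n2 - n7: 9 + 20 + 2 = 31
n1 - n3 - n6 - n7: 9 + 17 + 5 = 31
n1 - n7: 20
Best route has total 20.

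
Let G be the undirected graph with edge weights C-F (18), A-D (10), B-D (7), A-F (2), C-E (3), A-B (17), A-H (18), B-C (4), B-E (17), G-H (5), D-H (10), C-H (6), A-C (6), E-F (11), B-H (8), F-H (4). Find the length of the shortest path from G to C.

11

Some routes from G to C:
G-H-F-A-C: 5 + 4 + 2 + 6 = 17
G-H-B-C: 5 + 8 + 4 = 17
G-H-F-C: 5 + 4 + 18 = 27
G-H-C: 5 + 6 = 11
G-H-D-B-C: 5 + 10 + 7 + 4 = 26
G-H-F-E-C: 5 + 4 + 11 + 3 = 23
Shortest: 11.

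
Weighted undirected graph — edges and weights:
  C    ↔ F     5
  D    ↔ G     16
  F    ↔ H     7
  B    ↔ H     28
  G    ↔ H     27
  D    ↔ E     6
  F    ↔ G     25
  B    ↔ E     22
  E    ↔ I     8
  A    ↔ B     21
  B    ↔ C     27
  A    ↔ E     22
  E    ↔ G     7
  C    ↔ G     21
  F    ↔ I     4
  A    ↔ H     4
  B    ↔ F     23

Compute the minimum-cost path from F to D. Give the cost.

18

Some routes from F to D:
F-C-G-E-D: 5 + 21 + 7 + 6 = 39
F-I-E-D: 4 + 8 + 6 = 18
F-I-E-G-D: 4 + 8 + 7 + 16 = 35
F-G-E-D: 25 + 7 + 6 = 38
The minimum is 18.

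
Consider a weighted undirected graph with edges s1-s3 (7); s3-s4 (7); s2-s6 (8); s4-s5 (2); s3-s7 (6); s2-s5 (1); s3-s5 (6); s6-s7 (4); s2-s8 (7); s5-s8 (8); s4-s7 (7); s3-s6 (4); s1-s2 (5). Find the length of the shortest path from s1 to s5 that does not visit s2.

Candidate routes:
s1 -> s3 -> s4 -> s5: 7 + 7 + 2 = 16
s1 -> s3 -> s6 -> s7 -> s4 -> s5: 7 + 4 + 4 + 7 + 2 = 24
s1 -> s3 -> s7 -> s4 -> s5: 7 + 6 + 7 + 2 = 22
s1 -> s3 -> s5: 7 + 6 = 13
Best route has total 13.

13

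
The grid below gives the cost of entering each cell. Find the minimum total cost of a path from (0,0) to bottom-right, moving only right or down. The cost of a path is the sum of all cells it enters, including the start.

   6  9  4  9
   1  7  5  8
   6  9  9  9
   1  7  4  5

30

Path r0c0→r1c0→r2c0→r3c0→r3c1→r3c2→r3c3: 6 + 1 + 6 + 1 + 7 + 4 + 5 = 30.
(Top row then right column would cost 50.)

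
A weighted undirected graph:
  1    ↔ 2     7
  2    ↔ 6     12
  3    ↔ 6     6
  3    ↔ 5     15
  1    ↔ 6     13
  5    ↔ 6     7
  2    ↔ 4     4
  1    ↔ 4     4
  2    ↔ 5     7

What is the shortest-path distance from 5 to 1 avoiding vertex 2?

20

Candidate routes:
5→6→1: 7 + 13 = 20
5→3→6→1: 15 + 6 + 13 = 34
The minimum is 20.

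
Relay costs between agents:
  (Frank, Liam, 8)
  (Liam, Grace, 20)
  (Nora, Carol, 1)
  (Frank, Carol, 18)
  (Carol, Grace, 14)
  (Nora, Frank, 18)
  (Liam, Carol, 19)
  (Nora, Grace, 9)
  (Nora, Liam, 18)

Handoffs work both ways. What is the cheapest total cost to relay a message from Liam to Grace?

20

Some routes from Liam to Grace:
Liam→Grace: 20
Liam→Frank→Nora→Grace: 8 + 18 + 9 = 35
Liam→Nora→Grace: 18 + 9 = 27
Liam→Carol→Grace: 19 + 14 = 33
Liam→Nora→Carol→Grace: 18 + 1 + 14 = 33
Liam→Carol→Nora→Grace: 19 + 1 + 9 = 29
The minimum is 20.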